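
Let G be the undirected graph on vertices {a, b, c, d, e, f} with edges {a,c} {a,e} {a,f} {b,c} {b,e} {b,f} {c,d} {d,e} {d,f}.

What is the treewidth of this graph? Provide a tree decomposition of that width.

Every bag has size at most 4, so the width is 4 − 1 = 3 and tw(G) ≤ 3. For the lower bound: the 4 vertex sets {d,e}, {b,c}, {a}, {f} are disjoint, each induces a connected subgraph, and every pair is joined by at least one edge of G. Contracting each set to a single vertex therefore yields K_{4} as a minor, and since treewidth is minor-monotone, tw(G) ≥ tw(K_{4}) = 3. The upper and lower bounds meet at 3, so that is the treewidth.

Treewidth 3.
One such decomposition:
Bags: B1 = {a, b, d, e}  B2 = {a, b, c, d}  B3 = {a, b, d, f}
Tree: B1–B2, B2–B3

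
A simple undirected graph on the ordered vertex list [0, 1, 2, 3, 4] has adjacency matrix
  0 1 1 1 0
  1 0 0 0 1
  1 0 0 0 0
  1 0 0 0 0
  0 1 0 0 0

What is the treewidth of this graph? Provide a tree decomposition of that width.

Treewidth 1.
One such decomposition:
Bags: B1 = {0, 1}  B2 = {1, 4}  B3 = {0, 2}  B4 = {0, 3}
Tree: B1–B2, B1–B3, B1–B4

The largest bag has 2 vertices, giving width 1; this decomposition certifies tw(G) ≤ 1. Since G has at least one edge (e.g. 1–0), it is not an edgeless graph, so tw(G) ≥ 1. Hence tw(G) = 1 exactly.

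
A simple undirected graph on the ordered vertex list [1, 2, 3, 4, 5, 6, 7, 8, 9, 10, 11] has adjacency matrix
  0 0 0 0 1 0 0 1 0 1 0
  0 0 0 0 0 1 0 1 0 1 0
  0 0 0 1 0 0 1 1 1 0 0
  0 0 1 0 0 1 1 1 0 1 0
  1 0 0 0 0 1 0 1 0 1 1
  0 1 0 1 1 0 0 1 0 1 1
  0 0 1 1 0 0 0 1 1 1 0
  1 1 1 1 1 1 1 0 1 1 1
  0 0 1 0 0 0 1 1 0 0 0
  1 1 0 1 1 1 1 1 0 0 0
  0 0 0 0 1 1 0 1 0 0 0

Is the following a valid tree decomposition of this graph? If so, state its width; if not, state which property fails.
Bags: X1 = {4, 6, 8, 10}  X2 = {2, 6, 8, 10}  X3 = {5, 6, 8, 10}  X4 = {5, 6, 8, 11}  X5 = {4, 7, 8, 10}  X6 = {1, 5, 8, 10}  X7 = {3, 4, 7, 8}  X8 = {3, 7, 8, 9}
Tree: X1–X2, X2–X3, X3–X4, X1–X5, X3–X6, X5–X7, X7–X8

Every vertex of G appears in some bag (union = {1, 2, 3, 4, 5, 6, 7, 8, 9, 10, 11}); every edge is covered by a bag; and for each vertex v the set of bags containing v is connected in the bag tree. The decomposition is therefore valid. The largest bag has 4 vertices, so the width is 3.

Yes; width 3.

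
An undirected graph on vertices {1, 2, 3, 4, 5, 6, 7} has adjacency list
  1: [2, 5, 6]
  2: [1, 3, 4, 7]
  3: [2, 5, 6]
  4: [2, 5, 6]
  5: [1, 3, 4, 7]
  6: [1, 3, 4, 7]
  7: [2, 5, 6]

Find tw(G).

A width-3 tree decomposition is:
Bags: B1 = {1, 2, 5, 6}  B2 = {2, 4, 5, 6}  B3 = {2, 3, 5, 6}  B4 = {2, 5, 6, 7}
Tree: B1–B2, B2–B3, B3–B4
The largest bag has 4 vertices, giving width 3; this decomposition certifies tw(G) ≤ 3. For the lower bound: the 4 vertex sets {1,5}, {4,6}, {2}, {3} are disjoint, each induces a connected subgraph, and every pair is joined by at least one edge of G. Contracting each set to a single vertex therefore yields K_{4} as a minor, and since treewidth is minor-monotone, tw(G) ≥ tw(K_{4}) = 3. Hence tw(G) = 3 exactly.

3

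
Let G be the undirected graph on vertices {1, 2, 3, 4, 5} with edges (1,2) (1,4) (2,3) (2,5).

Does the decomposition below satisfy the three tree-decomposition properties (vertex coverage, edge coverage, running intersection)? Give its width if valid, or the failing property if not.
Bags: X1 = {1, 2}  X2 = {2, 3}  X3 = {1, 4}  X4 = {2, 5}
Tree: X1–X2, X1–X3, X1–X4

Yes; width 1.

Every vertex of G appears in some bag (union = {1, 2, 3, 4, 5}); every edge is covered by a bag; and for each vertex v the set of bags containing v is connected in the bag tree. The decomposition is therefore valid. The largest bag has 2 vertices, so the width is 1.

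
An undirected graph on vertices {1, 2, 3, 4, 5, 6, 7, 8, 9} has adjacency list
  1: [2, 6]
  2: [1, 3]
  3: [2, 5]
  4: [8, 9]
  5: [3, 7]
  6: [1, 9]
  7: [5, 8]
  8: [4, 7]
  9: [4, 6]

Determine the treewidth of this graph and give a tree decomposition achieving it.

Treewidth 2.
Bags: B1 = {1, 2, 3}  B2 = {1, 3, 6}  B3 = {3, 6, 9}  B4 = {3, 4, 9}  B5 = {3, 4, 8}  B6 = {3, 7, 8}  B7 = {3, 5, 7}
Tree: B1–B2, B2–B3, B3–B4, B4–B5, B5–B6, B6–B7

Each bag holds 3 vertices, so the decomposition has width 2, which upper-bounds the treewidth. Since 3–2–1–6–9–4–8–7–5–3 is a cycle in G, G is not acyclic. Forests are exactly the graphs of treewidth ≤ 1, so tw(G) ≥ 2. The upper and lower bounds meet at 2, so that is the treewidth.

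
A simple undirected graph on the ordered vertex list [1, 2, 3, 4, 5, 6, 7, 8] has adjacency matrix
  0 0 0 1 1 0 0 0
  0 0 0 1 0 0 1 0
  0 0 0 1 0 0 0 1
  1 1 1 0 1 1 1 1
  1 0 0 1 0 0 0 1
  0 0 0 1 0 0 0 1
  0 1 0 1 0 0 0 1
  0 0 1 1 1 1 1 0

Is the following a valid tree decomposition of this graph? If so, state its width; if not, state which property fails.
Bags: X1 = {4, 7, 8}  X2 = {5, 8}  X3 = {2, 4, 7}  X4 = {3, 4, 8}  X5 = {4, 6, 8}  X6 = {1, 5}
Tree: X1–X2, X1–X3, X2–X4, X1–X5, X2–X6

A tree decomposition must satisfy three properties: every vertex lies in some bag; for every edge, both endpoints lie together in some bag; and for every vertex, the bags containing it form a connected subtree. Here edge (4,5) lies in no bag, so the decomposition is invalid.

No — edge (4,5) lies in no bag.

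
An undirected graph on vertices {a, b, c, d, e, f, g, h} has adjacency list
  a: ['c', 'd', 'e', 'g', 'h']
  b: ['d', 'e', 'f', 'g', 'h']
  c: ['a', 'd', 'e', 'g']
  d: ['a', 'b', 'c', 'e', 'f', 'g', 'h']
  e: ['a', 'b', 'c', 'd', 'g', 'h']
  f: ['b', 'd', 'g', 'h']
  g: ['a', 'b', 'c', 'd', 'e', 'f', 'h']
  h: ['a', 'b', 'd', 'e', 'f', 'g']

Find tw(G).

4

A width-4 tree decomposition is:
Bags: B1 = {a, d, e, g, h}  B2 = {b, d, e, g, h}  B3 = {a, c, d, e, g}  B4 = {b, d, f, g, h}
Tree: B1–B2, B1–B3, B2–B4
The largest bag has 5 vertices, giving width 4; this decomposition certifies tw(G) ≤ 4. On the other hand G contains the 5-clique {a, d, e, g, h}. A clique must lie in a single bag of any decomposition, so no decomposition can have width below 4. The upper and lower bounds meet at 4, so that is the treewidth.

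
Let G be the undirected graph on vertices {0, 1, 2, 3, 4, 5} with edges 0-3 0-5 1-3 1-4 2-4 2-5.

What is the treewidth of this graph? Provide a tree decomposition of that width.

The largest bag has 3 vertices, giving width 2; this decomposition certifies tw(G) ≤ 2. The edges 5–2–4–1–3–0–5 form a cycle, so G is not a tree and its treewidth is at least 2. Combining the bounds, tw(G) = 2.

Treewidth 2.
One optimal decomposition is:
Bags: B1 = {2, 4, 5}  B2 = {1, 4, 5}  B3 = {1, 3, 5}  B4 = {0, 3, 5}
Tree: B1–B2, B2–B3, B3–B4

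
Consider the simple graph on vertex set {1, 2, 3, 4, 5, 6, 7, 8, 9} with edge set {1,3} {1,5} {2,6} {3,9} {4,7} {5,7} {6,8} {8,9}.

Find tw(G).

1

A width-1 tree decomposition is:
Bags: B1 = {2, 6}  B2 = {6, 8}  B3 = {8, 9}  B4 = {3, 9}  B5 = {1, 3}  B6 = {1, 5}  B7 = {5, 7}  B8 = {4, 7}
Tree: B1–B2, B2–B3, B3–B4, B4–B5, B5–B6, B6–B7, B7–B8
Every bag has size at most 2, so the width is 2 − 1 = 1 and tw(G) ≤ 1. Since G has at least one edge (e.g. 2–6), it is not an edgeless graph, so tw(G) ≥ 1. Combining the bounds, tw(G) = 1.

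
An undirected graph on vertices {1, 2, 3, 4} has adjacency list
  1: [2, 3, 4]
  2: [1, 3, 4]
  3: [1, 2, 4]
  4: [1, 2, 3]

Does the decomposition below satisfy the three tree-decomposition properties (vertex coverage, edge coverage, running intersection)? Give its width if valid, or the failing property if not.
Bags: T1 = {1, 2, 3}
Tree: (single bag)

No — vertex 4 appears in no bag.

A tree decomposition must satisfy three properties: every vertex lies in some bag; for every edge, both endpoints lie together in some bag; and for every vertex, the bags containing it form a connected subtree. Here vertex 4 appears in no bag, so the decomposition is invalid.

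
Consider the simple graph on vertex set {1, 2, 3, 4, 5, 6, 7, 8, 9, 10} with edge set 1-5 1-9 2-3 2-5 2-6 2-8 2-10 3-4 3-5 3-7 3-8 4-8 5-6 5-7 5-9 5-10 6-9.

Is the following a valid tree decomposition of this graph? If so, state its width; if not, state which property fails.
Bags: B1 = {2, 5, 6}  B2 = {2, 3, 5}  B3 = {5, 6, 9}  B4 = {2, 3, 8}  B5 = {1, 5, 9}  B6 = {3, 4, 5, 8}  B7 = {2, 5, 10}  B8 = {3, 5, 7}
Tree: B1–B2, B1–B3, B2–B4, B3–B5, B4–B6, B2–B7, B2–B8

A tree decomposition must satisfy three properties: every vertex lies in some bag; for every edge, both endpoints lie together in some bag; and for every vertex, the bags containing it form a connected subtree. Here bags containing vertex 5 are not connected in the tree, so the decomposition is invalid.

No — bags containing vertex 5 are not connected in the tree.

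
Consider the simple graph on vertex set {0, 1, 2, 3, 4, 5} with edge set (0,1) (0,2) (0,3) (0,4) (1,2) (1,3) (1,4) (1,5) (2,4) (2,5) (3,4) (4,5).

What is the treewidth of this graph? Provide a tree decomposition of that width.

Treewidth 3.
Bags: B1 = {1, 2, 4, 5}  B2 = {0, 1, 2, 4}  B3 = {0, 1, 3, 4}
Tree: B1–B2, B2–B3

Each bag holds 4 vertices, so the decomposition has width 3, which upper-bounds the treewidth. On the other hand G contains the 4-clique {0, 1, 2, 4}. A clique must lie in a single bag of any decomposition, so no decomposition can have width below 3. Therefore the treewidth is 3.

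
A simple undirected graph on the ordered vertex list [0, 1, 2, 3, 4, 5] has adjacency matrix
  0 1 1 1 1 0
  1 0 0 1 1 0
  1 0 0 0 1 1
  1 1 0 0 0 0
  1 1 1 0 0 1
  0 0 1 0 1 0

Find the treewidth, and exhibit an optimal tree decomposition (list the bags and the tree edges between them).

Treewidth 2.
Bags: B1 = {0, 1, 4}  B2 = {0, 1, 3}  B3 = {0, 2, 4}  B4 = {2, 4, 5}
Tree: B1–B2, B1–B3, B3–B4

The largest bag has 3 vertices, giving width 2; this decomposition certifies tw(G) ≤ 2. Conversely, {0, 1, 3} is a clique of size 3, and the vertices of any clique must share a bag in every tree decomposition; so some bag has ≥ 3 vertices and tw(G) ≥ 2. Combining the bounds, tw(G) = 2.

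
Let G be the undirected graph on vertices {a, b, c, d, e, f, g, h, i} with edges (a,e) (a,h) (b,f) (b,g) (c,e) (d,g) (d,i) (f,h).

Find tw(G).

A width-1 tree decomposition is:
Bags: B1 = {d, i}  B2 = {d, g}  B3 = {b, g}  B4 = {b, f}  B5 = {f, h}  B6 = {a, h}  B7 = {a, e}  B8 = {c, e}
Tree: B1–B2, B2–B3, B3–B4, B4–B5, B5–B6, B6–B7, B7–B8
Each bag holds 2 vertices, so the decomposition has width 1, which upper-bounds the treewidth. Any graph with an edge has treewidth ≥ 1, and G has the edge i–d. The upper and lower bounds meet at 1, so that is the treewidth.

1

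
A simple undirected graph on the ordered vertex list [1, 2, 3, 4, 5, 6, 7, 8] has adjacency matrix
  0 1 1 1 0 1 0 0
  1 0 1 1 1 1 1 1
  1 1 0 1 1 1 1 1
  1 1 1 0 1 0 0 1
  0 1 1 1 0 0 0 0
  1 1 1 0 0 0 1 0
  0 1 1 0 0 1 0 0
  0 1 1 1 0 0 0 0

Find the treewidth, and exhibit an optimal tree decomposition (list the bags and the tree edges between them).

Treewidth 3.
One optimal decomposition is:
Bags: B1 = {1, 2, 3, 6}  B2 = {1, 2, 3, 4}  B3 = {2, 3, 6, 7}  B4 = {2, 3, 4, 8}  B5 = {2, 3, 4, 5}
Tree: B1–B2, B1–B3, B2–B4, B4–B5

Each bag holds 4 vertices, so the decomposition has width 3, which upper-bounds the treewidth. For the lower bound, the 4 vertices {2, 3, 4, 8} are pairwise adjacent, and any tree decomposition puts a clique entirely inside one bag — forcing width ≥ 3. The upper and lower bounds meet at 3, so that is the treewidth.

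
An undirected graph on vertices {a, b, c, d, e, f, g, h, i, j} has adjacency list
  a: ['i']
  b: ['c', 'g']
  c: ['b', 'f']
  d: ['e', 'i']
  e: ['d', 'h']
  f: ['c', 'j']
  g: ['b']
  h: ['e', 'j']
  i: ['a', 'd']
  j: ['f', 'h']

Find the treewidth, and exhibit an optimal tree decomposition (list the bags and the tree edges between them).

Treewidth 1.
One such decomposition:
Bags: B1 = {b, g}  B2 = {b, c}  B3 = {c, f}  B4 = {f, j}  B5 = {h, j}  B6 = {e, h}  B7 = {d, e}  B8 = {d, i}  B9 = {a, i}
Tree: B1–B2, B2–B3, B3–B4, B4–B5, B5–B6, B6–B7, B7–B8, B8–B9

Every bag has size at most 2, so the width is 2 − 1 = 1 and tw(G) ≤ 1. G has an edge, so its treewidth is at least 1. The upper and lower bounds meet at 1, so that is the treewidth.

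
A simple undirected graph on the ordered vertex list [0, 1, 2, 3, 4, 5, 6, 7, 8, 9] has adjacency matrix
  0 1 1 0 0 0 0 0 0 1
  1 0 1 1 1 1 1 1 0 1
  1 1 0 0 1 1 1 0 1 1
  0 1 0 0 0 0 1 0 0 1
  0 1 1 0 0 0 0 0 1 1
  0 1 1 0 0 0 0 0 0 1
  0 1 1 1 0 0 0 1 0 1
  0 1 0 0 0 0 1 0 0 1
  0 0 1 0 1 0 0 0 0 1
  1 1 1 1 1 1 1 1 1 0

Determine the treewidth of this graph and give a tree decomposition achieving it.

The largest bag has 4 vertices, giving width 3; this decomposition certifies tw(G) ≤ 3. On the other hand G contains the 4-clique {2, 4, 8, 9}. A clique must lie in a single bag of any decomposition, so no decomposition can have width below 3. Combining the bounds, tw(G) = 3.

Treewidth 3.
One optimal decomposition is:
Bags: B1 = {1, 2, 6, 9}  B2 = {1, 2, 5, 9}  B3 = {1, 2, 4, 9}  B4 = {1, 3, 6, 9}  B5 = {0, 1, 2, 9}  B6 = {2, 4, 8, 9}  B7 = {1, 6, 7, 9}
Tree: B1–B2, B2–B3, B1–B4, B1–B5, B3–B6, B4–B7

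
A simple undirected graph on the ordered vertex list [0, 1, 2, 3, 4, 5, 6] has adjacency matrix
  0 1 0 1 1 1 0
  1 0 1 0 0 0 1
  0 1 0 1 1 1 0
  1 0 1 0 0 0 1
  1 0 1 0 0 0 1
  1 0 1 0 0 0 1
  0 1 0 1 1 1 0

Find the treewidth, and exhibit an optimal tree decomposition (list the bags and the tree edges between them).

Each bag holds 4 vertices, so the decomposition has width 3, which upper-bounds the treewidth. For the lower bound: the 4 vertex sets {5,6}, {0,3}, {2}, {1} are disjoint, each induces a connected subgraph, and every pair is joined by at least one edge of G. Contracting each set to a single vertex therefore yields K_{4} as a minor, and since treewidth is minor-monotone, tw(G) ≥ tw(K_{4}) = 3. Therefore the treewidth is 3.

Treewidth 3.
Bags: B1 = {0, 2, 5, 6}  B2 = {0, 2, 3, 6}  B3 = {0, 1, 2, 6}  B4 = {0, 2, 4, 6}
Tree: B1–B2, B2–B3, B3–B4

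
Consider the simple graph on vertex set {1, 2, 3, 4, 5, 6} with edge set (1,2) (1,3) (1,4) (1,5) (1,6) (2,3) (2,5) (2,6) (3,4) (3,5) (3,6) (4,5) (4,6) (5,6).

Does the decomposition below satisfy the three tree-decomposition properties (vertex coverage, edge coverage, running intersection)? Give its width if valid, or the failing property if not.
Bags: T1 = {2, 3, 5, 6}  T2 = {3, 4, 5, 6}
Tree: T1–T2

A tree decomposition must satisfy three properties: every vertex lies in some bag; for every edge, both endpoints lie together in some bag; and for every vertex, the bags containing it form a connected subtree. Here vertex 1 appears in no bag, so the decomposition is invalid.

No — vertex 1 appears in no bag.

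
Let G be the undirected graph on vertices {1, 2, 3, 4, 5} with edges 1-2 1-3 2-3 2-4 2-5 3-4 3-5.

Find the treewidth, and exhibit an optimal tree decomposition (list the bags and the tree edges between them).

Treewidth 2.
Bags: B1 = {2, 3, 4}  B2 = {1, 2, 3}  B3 = {2, 3, 5}
Tree: B1–B2, B1–B3

The largest bag has 3 vertices, giving width 2; this decomposition certifies tw(G) ≤ 2. On the other hand G contains the 3-clique {1, 2, 3}. A clique must lie in a single bag of any decomposition, so no decomposition can have width below 2. The upper and lower bounds meet at 2, so that is the treewidth.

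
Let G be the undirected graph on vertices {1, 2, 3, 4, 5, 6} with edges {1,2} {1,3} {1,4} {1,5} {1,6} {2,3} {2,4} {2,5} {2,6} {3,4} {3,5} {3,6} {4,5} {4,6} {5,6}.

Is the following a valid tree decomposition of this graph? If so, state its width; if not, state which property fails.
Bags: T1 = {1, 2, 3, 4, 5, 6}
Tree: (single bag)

Checking the three conditions: (i) the bags cover all of {1, 2, 3, 4, 5, 6}; (ii) for each edge, some bag contains both endpoints; (iii) the bags containing any fixed vertex form a subtree. All hold, so the decomposition is valid with width 6 − 1 = 5.

Yes; width 5.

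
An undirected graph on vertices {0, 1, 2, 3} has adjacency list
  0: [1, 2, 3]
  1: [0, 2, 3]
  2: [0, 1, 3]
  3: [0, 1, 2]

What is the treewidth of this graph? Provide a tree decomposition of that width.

Treewidth 3.
Bags: B1 = {0, 1, 2, 3}
Tree: (single bag)

With just one bag of size 4, the width is 4 − 1 = 3, so tw(G) ≤ 3. Conversely, {0, 1, 2, 3} is a clique of size 4, and the vertices of any clique must share a bag in every tree decomposition; so some bag has ≥ 4 vertices and tw(G) ≥ 3. The upper and lower bounds meet at 3, so that is the treewidth.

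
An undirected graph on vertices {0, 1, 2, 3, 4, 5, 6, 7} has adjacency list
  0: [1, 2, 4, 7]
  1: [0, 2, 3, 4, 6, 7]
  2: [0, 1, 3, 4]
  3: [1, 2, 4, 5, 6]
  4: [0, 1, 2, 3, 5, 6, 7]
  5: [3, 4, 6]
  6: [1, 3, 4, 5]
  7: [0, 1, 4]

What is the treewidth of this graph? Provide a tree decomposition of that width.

Each bag holds 4 vertices, so the decomposition has width 3, which upper-bounds the treewidth. For the lower bound, the 4 vertices {0, 1, 2, 4} are pairwise adjacent, and any tree decomposition puts a clique entirely inside one bag — forcing width ≥ 3. Therefore the treewidth is 3.

Treewidth 3.
Bags: B1 = {1, 2, 3, 4}  B2 = {1, 3, 4, 6}  B3 = {3, 4, 5, 6}  B4 = {0, 1, 2, 4}  B5 = {0, 1, 4, 7}
Tree: B1–B2, B2–B3, B1–B4, B4–B5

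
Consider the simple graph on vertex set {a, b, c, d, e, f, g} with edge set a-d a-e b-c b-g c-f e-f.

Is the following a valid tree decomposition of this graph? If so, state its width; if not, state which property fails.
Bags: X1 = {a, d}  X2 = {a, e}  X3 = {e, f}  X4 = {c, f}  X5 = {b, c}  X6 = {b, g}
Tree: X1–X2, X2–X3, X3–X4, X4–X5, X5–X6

Yes; width 1.

Every vertex of G appears in some bag (union = {a, b, c, d, e, f, g}); every edge is covered by a bag; and for each vertex v the set of bags containing v is connected in the bag tree. The decomposition is therefore valid. The largest bag has 2 vertices, so the width is 1.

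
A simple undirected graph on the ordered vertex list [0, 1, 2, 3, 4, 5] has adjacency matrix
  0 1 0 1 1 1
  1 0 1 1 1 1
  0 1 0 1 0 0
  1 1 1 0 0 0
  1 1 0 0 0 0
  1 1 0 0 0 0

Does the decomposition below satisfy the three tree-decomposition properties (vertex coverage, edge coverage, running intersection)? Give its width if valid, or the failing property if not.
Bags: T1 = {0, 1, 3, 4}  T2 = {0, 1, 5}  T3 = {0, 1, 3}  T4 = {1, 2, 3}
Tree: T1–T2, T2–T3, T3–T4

No — bags containing vertex 3 are not connected in the tree.

A tree decomposition must satisfy three properties: every vertex lies in some bag; for every edge, both endpoints lie together in some bag; and for every vertex, the bags containing it form a connected subtree. Here bags containing vertex 3 are not connected in the tree, so the decomposition is invalid.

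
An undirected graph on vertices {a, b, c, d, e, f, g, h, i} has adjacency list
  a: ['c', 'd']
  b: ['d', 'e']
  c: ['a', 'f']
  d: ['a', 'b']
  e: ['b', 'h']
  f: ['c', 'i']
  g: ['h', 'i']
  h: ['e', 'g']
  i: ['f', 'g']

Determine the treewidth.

2

A width-2 tree decomposition is:
Bags: B1 = {a, c, d}  B2 = {c, d, f}  B3 = {d, f, i}  B4 = {d, g, i}  B5 = {d, g, h}  B6 = {d, e, h}  B7 = {b, d, e}
Tree: B1–B2, B2–B3, B3–B4, B4–B5, B5–B6, B6–B7
The largest bag has 3 vertices, giving width 2; this decomposition certifies tw(G) ≤ 2. The edges d–a–c–f–i–g–h–e–b–d form a cycle, so G is not a tree and its treewidth is at least 2. Hence tw(G) = 2 exactly.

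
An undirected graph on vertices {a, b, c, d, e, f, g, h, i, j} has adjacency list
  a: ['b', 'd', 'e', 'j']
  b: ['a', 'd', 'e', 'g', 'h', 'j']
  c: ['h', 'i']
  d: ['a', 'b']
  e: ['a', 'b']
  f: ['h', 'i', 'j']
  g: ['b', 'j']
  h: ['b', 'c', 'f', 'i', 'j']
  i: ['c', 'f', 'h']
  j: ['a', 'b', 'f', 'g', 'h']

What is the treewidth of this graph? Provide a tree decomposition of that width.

Treewidth 2.
Bags: B1 = {a, b, j}  B2 = {b, h, j}  B3 = {f, h, j}  B4 = {b, g, j}  B5 = {f, h, i}  B6 = {c, h, i}  B7 = {a, b, d}  B8 = {a, b, e}
Tree: B1–B2, B2–B3, B1–B4, B3–B5, B5–B6, B1–B7, B1–B8

Each bag holds 3 vertices, so the decomposition has width 2, which upper-bounds the treewidth. For the lower bound, the 3 vertices {c, h, i} are pairwise adjacent, and any tree decomposition puts a clique entirely inside one bag — forcing width ≥ 2. Combining the bounds, tw(G) = 2.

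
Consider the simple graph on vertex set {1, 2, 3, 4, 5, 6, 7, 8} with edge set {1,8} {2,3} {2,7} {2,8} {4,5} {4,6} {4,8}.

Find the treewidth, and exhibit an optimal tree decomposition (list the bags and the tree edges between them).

Treewidth 1.
Bags: B1 = {4, 8}  B2 = {2, 8}  B3 = {1, 8}  B4 = {2, 3}  B5 = {4, 5}  B6 = {4, 6}  B7 = {2, 7}
Tree: B1–B2, B1–B3, B2–B4, B1–B5, B5–B6, B2–B7

Every bag has size at most 2, so the width is 2 − 1 = 1 and tw(G) ≤ 1. Since G has at least one edge (e.g. 8–4), it is not an edgeless graph, so tw(G) ≥ 1. Hence tw(G) = 1 exactly.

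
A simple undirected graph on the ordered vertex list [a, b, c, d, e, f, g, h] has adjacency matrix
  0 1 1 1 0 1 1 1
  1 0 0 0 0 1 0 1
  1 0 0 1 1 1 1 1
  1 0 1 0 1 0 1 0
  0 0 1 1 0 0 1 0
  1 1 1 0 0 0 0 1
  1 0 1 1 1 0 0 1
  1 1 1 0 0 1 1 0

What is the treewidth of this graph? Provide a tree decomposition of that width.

The largest bag has 4 vertices, giving width 3; this decomposition certifies tw(G) ≤ 3. For the lower bound, the 4 vertices {c, d, e, g} are pairwise adjacent, and any tree decomposition puts a clique entirely inside one bag — forcing width ≥ 3. The upper and lower bounds meet at 3, so that is the treewidth.

Treewidth 3.
One such decomposition:
Bags: B1 = {a, c, f, h}  B2 = {a, c, g, h}  B3 = {a, c, d, g}  B4 = {a, b, f, h}  B5 = {c, d, e, g}
Tree: B1–B2, B2–B3, B1–B4, B3–B5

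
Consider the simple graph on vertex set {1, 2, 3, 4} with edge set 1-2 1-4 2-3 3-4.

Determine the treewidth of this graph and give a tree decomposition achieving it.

Each bag holds 3 vertices, so the decomposition has width 2, which upper-bounds the treewidth. For the lower bound, G contains the cycle 4–3–2–1–4, so G is not a forest; only forests have treewidth ≤ 1, hence tw(G) ≥ 2. Combining the bounds, tw(G) = 2.

Treewidth 2.
One optimal decomposition is:
Bags: B1 = {2, 3, 4}  B2 = {1, 2, 4}
Tree: B1–B2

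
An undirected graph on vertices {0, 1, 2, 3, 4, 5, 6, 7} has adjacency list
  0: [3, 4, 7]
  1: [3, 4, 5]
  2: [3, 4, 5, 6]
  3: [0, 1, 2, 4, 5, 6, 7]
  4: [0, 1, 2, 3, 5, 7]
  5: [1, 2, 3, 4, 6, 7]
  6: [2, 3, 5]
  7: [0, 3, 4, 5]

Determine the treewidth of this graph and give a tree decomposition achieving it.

Each bag holds 4 vertices, so the decomposition has width 3, which upper-bounds the treewidth. Conversely, {0, 3, 4, 7} is a clique of size 4, and the vertices of any clique must share a bag in every tree decomposition; so some bag has ≥ 4 vertices and tw(G) ≥ 3. Hence tw(G) = 3 exactly.

Treewidth 3.
One optimal decomposition is:
Bags: B1 = {3, 4, 5, 7}  B2 = {2, 3, 4, 5}  B3 = {2, 3, 5, 6}  B4 = {1, 3, 4, 5}  B5 = {0, 3, 4, 7}
Tree: B1–B2, B2–B3, B1–B4, B1–B5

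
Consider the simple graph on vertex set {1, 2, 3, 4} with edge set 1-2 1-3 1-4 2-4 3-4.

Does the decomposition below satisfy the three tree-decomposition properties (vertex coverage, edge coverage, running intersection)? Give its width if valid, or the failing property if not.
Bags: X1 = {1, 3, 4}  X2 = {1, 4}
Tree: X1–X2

No — vertex 2 appears in no bag.

A tree decomposition must satisfy three properties: every vertex lies in some bag; for every edge, both endpoints lie together in some bag; and for every vertex, the bags containing it form a connected subtree. Here vertex 2 appears in no bag, so the decomposition is invalid.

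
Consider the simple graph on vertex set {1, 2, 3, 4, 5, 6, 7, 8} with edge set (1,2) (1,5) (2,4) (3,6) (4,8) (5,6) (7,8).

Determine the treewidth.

A width-1 tree decomposition is:
Bags: B1 = {3, 6}  B2 = {5, 6}  B3 = {1, 5}  B4 = {1, 2}  B5 = {2, 4}  B6 = {4, 8}  B7 = {7, 8}
Tree: B1–B2, B2–B3, B3–B4, B4–B5, B5–B6, B6–B7
The largest bag has 2 vertices, giving width 1; this decomposition certifies tw(G) ≤ 1. Any graph with an edge has treewidth ≥ 1, and G has the edge 3–6. Therefore the treewidth is 1.

1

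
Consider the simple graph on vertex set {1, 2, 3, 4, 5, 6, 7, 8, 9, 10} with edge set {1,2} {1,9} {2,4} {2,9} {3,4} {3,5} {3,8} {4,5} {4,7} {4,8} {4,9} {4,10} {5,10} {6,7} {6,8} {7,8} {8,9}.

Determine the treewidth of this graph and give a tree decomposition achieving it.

Treewidth 2.
One such decomposition:
Bags: B1 = {4, 8, 9}  B2 = {3, 4, 8}  B3 = {2, 4, 9}  B4 = {3, 4, 5}  B5 = {1, 2, 9}  B6 = {4, 5, 10}  B7 = {4, 7, 8}  B8 = {6, 7, 8}
Tree: B1–B2, B1–B3, B2–B4, B3–B5, B4–B6, B1–B7, B7–B8

Every bag has size at most 3, so the width is 3 − 1 = 2 and tw(G) ≤ 2. Conversely, {1, 2, 9} is a clique of size 3, and the vertices of any clique must share a bag in every tree decomposition; so some bag has ≥ 3 vertices and tw(G) ≥ 2. The upper and lower bounds meet at 2, so that is the treewidth.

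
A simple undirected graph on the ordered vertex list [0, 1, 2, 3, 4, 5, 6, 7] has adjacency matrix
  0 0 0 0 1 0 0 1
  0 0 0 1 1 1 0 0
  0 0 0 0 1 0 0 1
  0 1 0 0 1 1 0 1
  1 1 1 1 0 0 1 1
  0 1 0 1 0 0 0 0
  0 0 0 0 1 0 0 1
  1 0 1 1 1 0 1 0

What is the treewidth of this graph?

A width-2 tree decomposition is:
Bags: B1 = {4, 6, 7}  B2 = {3, 4, 7}  B3 = {0, 4, 7}  B4 = {2, 4, 7}  B5 = {1, 3, 4}  B6 = {1, 3, 5}
Tree: B1–B2, B1–B3, B1–B4, B2–B5, B5–B6
Each bag holds 3 vertices, so the decomposition has width 2, which upper-bounds the treewidth. For the lower bound, the 3 vertices {1, 3, 4} are pairwise adjacent, and any tree decomposition puts a clique entirely inside one bag — forcing width ≥ 2. Hence tw(G) = 2 exactly.

2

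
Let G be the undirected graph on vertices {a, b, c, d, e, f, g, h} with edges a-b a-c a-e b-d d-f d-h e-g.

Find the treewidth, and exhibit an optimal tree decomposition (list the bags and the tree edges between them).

The largest bag has 2 vertices, giving width 1; this decomposition certifies tw(G) ≤ 1. G has an edge, so its treewidth is at least 1. Therefore the treewidth is 1.

Treewidth 1.
One such decomposition:
Bags: B1 = {a, b}  B2 = {a, e}  B3 = {b, d}  B4 = {d, f}  B5 = {a, c}  B6 = {e, g}  B7 = {d, h}
Tree: B1–B2, B1–B3, B3–B4, B2–B5, B2–B6, B4–B7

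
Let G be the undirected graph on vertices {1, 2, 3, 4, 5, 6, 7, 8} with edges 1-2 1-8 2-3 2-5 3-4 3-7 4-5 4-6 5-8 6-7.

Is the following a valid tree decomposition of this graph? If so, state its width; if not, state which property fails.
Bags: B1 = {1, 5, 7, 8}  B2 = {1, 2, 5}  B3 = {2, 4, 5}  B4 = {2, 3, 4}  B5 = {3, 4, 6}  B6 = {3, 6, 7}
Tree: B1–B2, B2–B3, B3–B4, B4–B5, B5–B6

A tree decomposition must satisfy three properties: every vertex lies in some bag; for every edge, both endpoints lie together in some bag; and for every vertex, the bags containing it form a connected subtree. Here bags containing vertex 7 are not connected in the tree, so the decomposition is invalid.

No — bags containing vertex 7 are not connected in the tree.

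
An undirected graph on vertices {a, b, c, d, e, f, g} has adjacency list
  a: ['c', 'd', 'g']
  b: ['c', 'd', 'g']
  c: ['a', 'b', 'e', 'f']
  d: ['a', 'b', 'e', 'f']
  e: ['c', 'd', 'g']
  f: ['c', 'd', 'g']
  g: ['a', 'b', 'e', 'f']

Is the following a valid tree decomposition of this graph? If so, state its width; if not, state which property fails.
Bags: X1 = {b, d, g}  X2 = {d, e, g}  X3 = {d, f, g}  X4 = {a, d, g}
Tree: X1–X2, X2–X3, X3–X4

No — vertex c appears in no bag.

A tree decomposition must satisfy three properties: every vertex lies in some bag; for every edge, both endpoints lie together in some bag; and for every vertex, the bags containing it form a connected subtree. Here vertex c appears in no bag, so the decomposition is invalid.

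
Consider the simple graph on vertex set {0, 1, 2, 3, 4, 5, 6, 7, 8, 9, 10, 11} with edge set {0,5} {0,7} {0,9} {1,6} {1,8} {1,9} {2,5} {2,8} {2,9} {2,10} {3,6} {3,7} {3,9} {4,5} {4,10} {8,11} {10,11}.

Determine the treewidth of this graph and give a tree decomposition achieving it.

The largest bag has 4 vertices, giving width 3; this decomposition certifies tw(G) ≤ 3. For the lower bound: the 4 vertex sets {4,10,11}, {8}, {2}, {0,1,5,9} are disjoint, each induces a connected subgraph, and every pair is joined by at least one edge of G. Contracting each set to a single vertex therefore yields K_{4} as a minor, and since treewidth is minor-monotone, tw(G) ≥ tw(K_{4}) = 3. The upper and lower bounds meet at 3, so that is the treewidth.

Treewidth 3.
One such decomposition:
Bags: B1 = {4, 8, 10, 11}  B2 = {2, 4, 8, 10}  B3 = {2, 4, 5, 8}  B4 = {1, 2, 5, 8}  B5 = {1, 2, 5, 9}  B6 = {0, 1, 5, 9}  B7 = {0, 1, 6, 9}  B8 = {0, 3, 6, 9}  B9 = {0, 3, 6, 7}
Tree: B1–B2, B2–B3, B3–B4, B4–B5, B5–B6, B6–B7, B7–B8, B8–B9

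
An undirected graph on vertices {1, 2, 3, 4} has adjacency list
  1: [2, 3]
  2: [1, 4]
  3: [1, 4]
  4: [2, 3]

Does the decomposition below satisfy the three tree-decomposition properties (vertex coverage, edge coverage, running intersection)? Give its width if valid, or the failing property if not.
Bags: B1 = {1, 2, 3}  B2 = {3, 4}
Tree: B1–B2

A tree decomposition must satisfy three properties: every vertex lies in some bag; for every edge, both endpoints lie together in some bag; and for every vertex, the bags containing it form a connected subtree. Here edge (2,4) lies in no bag, so the decomposition is invalid.

No — edge (2,4) lies in no bag.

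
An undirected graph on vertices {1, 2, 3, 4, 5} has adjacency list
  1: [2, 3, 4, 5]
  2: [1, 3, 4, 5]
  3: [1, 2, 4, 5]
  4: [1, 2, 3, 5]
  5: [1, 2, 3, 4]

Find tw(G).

4

A width-4 tree decomposition is:
Bags: B1 = {1, 2, 3, 4, 5}
Tree: (single bag)
A single bag containing all 5 vertices is trivially a valid decomposition of width 4. For the lower bound, the 5 vertices {1, 2, 3, 4, 5} are pairwise adjacent, and any tree decomposition puts a clique entirely inside one bag — forcing width ≥ 4. Therefore the treewidth is 4.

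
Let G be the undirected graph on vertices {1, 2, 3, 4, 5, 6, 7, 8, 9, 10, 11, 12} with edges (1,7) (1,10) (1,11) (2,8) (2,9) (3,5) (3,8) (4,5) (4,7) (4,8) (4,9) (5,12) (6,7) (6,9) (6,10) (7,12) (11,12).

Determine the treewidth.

3

A width-3 tree decomposition is:
Bags: B1 = {1, 10, 11, 12}  B2 = {1, 7, 10, 12}  B3 = {6, 7, 10, 12}  B4 = {5, 6, 7, 12}  B5 = {4, 5, 6, 7}  B6 = {4, 5, 6, 9}  B7 = {3, 4, 5, 9}  B8 = {3, 4, 8, 9}  B9 = {2, 3, 8, 9}
Tree: B1–B2, B2–B3, B3–B4, B4–B5, B5–B6, B6–B7, B7–B8, B8–B9
The largest bag has 4 vertices, giving width 3; this decomposition certifies tw(G) ≤ 3. For the lower bound: the 4 vertex sets {1,10,11}, {12}, {7}, {4,5,6,9} are disjoint, each induces a connected subgraph, and every pair is joined by at least one edge of G. Contracting each set to a single vertex therefore yields K_{4} as a minor, and since treewidth is minor-monotone, tw(G) ≥ tw(K_{4}) = 3. The upper and lower bounds meet at 3, so that is the treewidth.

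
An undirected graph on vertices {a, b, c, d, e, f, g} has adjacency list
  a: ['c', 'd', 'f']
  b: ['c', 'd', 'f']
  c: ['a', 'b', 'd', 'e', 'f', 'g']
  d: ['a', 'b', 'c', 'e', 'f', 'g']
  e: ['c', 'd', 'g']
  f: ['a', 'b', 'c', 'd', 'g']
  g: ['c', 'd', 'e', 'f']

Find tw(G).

3

A width-3 tree decomposition is:
Bags: B1 = {a, c, d, f}  B2 = {b, c, d, f}  B3 = {c, d, f, g}  B4 = {c, d, e, g}
Tree: B1–B2, B1–B3, B3–B4
Each bag holds 4 vertices, so the decomposition has width 3, which upper-bounds the treewidth. Conversely, {c, d, e, g} is a clique of size 4, and the vertices of any clique must share a bag in every tree decomposition; so some bag has ≥ 4 vertices and tw(G) ≥ 3. Combining the bounds, tw(G) = 3.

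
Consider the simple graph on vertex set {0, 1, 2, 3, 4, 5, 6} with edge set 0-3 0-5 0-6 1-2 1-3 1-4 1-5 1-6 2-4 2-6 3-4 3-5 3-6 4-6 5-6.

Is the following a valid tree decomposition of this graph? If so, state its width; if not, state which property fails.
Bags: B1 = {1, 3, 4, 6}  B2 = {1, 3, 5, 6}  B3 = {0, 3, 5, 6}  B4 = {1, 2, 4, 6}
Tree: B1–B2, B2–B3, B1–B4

Checking the three conditions: (i) the bags cover all of {0, 1, 2, 3, 4, 5, 6}; (ii) for each edge, some bag contains both endpoints; (iii) the bags containing any fixed vertex form a subtree. All hold, so the decomposition is valid with width 4 − 1 = 3.

Yes; width 3.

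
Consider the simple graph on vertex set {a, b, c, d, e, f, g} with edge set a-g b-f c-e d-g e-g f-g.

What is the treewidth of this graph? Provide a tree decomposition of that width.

Treewidth 1.
Bags: B1 = {d, g}  B2 = {e, g}  B3 = {f, g}  B4 = {c, e}  B5 = {a, g}  B6 = {b, f}
Tree: B1–B2, B2–B3, B2–B4, B3–B5, B3–B6

The largest bag has 2 vertices, giving width 1; this decomposition certifies tw(G) ≤ 1. Any graph with an edge has treewidth ≥ 1, and G has the edge g–d. Hence tw(G) = 1 exactly.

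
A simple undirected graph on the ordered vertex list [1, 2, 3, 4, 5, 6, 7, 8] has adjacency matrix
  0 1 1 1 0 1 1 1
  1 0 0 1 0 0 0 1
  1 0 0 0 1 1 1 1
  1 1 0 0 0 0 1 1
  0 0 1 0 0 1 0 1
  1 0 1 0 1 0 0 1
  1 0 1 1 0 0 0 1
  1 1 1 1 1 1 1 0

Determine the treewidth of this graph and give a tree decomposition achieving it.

Every bag has size at most 4, so the width is 4 − 1 = 3 and tw(G) ≤ 3. On the other hand G contains the 4-clique {1, 2, 4, 8}. A clique must lie in a single bag of any decomposition, so no decomposition can have width below 3. Combining the bounds, tw(G) = 3.

Treewidth 3.
Bags: B1 = {1, 3, 6, 8}  B2 = {1, 3, 7, 8}  B3 = {1, 4, 7, 8}  B4 = {1, 2, 4, 8}  B5 = {3, 5, 6, 8}
Tree: B1–B2, B2–B3, B3–B4, B1–B5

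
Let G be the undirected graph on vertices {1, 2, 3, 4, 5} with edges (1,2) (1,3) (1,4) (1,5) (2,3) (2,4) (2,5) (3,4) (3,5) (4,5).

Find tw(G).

4

A width-4 tree decomposition is:
Bags: B1 = {1, 2, 3, 4, 5}
Tree: (single bag)
With just one bag of size 5, the width is 5 − 1 = 4, so tw(G) ≤ 4. Conversely, {1, 2, 3, 4, 5} is a clique of size 5, and the vertices of any clique must share a bag in every tree decomposition; so some bag has ≥ 5 vertices and tw(G) ≥ 4. Hence tw(G) = 4 exactly.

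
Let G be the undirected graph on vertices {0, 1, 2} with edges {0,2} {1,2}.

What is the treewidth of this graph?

1

A width-1 tree decomposition is:
Bags: B1 = {0, 2}  B2 = {1, 2}
Tree: B1–B2
Every bag has size at most 2, so the width is 2 − 1 = 1 and tw(G) ≤ 1. Any graph with an edge has treewidth ≥ 1, and G has the edge 0–2. Hence tw(G) = 1 exactly.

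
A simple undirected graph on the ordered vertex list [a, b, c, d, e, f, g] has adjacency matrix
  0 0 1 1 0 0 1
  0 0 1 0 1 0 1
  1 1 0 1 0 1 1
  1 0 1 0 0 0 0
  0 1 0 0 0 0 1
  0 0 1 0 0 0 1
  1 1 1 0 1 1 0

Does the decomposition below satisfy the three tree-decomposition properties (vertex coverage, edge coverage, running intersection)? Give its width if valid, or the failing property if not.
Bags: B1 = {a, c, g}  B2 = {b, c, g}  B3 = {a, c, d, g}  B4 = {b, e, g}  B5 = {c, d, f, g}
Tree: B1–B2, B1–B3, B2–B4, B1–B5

A tree decomposition must satisfy three properties: every vertex lies in some bag; for every edge, both endpoints lie together in some bag; and for every vertex, the bags containing it form a connected subtree. Here bags containing vertex d are not connected in the tree, so the decomposition is invalid.

No — bags containing vertex d are not connected in the tree.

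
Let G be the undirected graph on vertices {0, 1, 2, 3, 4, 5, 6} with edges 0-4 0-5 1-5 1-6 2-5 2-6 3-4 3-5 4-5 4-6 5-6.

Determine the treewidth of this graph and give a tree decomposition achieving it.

Treewidth 2.
Bags: B1 = {1, 5, 6}  B2 = {4, 5, 6}  B3 = {2, 5, 6}  B4 = {0, 4, 5}  B5 = {3, 4, 5}
Tree: B1–B2, B1–B3, B2–B4, B4–B5

Each bag holds 3 vertices, so the decomposition has width 2, which upper-bounds the treewidth. Conversely, {1, 5, 6} is a clique of size 3, and the vertices of any clique must share a bag in every tree decomposition; so some bag has ≥ 3 vertices and tw(G) ≥ 2. Therefore the treewidth is 2.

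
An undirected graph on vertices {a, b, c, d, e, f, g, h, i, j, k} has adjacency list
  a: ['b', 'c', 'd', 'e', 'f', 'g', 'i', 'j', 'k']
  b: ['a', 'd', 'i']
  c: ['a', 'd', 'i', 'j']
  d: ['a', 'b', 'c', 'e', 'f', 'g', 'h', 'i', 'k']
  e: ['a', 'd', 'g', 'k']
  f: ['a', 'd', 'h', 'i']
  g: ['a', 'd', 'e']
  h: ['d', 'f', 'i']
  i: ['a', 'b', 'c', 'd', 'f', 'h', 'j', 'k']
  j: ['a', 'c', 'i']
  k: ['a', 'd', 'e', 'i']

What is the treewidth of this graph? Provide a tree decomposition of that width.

Each bag holds 4 vertices, so the decomposition has width 3, which upper-bounds the treewidth. Conversely, {d, f, h, i} is a clique of size 4, and the vertices of any clique must share a bag in every tree decomposition; so some bag has ≥ 4 vertices and tw(G) ≥ 3. Hence tw(G) = 3 exactly.

Treewidth 3.
One optimal decomposition is:
Bags: B1 = {a, c, d, i}  B2 = {a, d, f, i}  B3 = {a, b, d, i}  B4 = {a, d, i, k}  B5 = {a, c, i, j}  B6 = {a, d, e, k}  B7 = {d, f, h, i}  B8 = {a, d, e, g}
Tree: B1–B2, B2–B3, B2–B4, B1–B5, B4–B6, B2–B7, B6–B8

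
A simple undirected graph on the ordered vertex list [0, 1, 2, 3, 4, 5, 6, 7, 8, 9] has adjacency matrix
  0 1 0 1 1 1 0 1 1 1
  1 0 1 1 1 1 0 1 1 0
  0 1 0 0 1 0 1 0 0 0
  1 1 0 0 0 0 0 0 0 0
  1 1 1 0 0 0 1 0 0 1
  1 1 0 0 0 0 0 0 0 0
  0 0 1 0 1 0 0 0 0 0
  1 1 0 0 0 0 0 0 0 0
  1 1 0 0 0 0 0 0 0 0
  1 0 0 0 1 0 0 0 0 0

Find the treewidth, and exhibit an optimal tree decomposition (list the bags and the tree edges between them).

Treewidth 2.
One such decomposition:
Bags: B1 = {0, 1, 7}  B2 = {0, 1, 8}  B3 = {0, 1, 5}  B4 = {0, 1, 4}  B5 = {1, 2, 4}  B6 = {0, 4, 9}  B7 = {2, 4, 6}  B8 = {0, 1, 3}
Tree: B1–B2, B2–B3, B2–B4, B4–B5, B4–B6, B5–B7, B3–B8

Every bag has size at most 3, so the width is 3 − 1 = 2 and tw(G) ≤ 2. On the other hand G contains the 3-clique {0, 1, 3}. A clique must lie in a single bag of any decomposition, so no decomposition can have width below 2. The upper and lower bounds meet at 2, so that is the treewidth.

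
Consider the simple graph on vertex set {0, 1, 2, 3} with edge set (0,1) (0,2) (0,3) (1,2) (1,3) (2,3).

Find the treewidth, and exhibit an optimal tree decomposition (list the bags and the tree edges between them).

Treewidth 3.
One optimal decomposition is:
Bags: B1 = {0, 1, 2, 3}
Tree: (single bag)

With just one bag of size 4, the width is 4 − 1 = 3, so tw(G) ≤ 3. Conversely, {0, 1, 2, 3} is a clique of size 4, and the vertices of any clique must share a bag in every tree decomposition; so some bag has ≥ 4 vertices and tw(G) ≥ 3. Hence tw(G) = 3 exactly.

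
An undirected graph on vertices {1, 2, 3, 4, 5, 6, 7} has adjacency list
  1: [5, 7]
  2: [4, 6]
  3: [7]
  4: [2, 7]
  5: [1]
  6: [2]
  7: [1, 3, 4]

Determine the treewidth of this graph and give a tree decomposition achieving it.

Every bag has size at most 2, so the width is 2 − 1 = 1 and tw(G) ≤ 1. G has an edge, so its treewidth is at least 1. Therefore the treewidth is 1.

Treewidth 1.
One such decomposition:
Bags: B1 = {3, 7}  B2 = {1, 7}  B3 = {4, 7}  B4 = {1, 5}  B5 = {2, 4}  B6 = {2, 6}
Tree: B1–B2, B1–B3, B2–B4, B3–B5, B5–B6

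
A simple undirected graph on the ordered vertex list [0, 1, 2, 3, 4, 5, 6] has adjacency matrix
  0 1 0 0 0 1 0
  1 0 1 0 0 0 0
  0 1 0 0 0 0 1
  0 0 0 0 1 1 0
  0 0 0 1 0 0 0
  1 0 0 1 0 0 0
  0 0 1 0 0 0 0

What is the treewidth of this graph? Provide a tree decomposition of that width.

Treewidth 1.
One optimal decomposition is:
Bags: B1 = {2, 6}  B2 = {1, 2}  B3 = {0, 1}  B4 = {0, 5}  B5 = {3, 5}  B6 = {3, 4}
Tree: B1–B2, B2–B3, B3–B4, B4–B5, B5–B6

Every bag has size at most 2, so the width is 2 − 1 = 1 and tw(G) ≤ 1. G has an edge, so its treewidth is at least 1. Combining the bounds, tw(G) = 1.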